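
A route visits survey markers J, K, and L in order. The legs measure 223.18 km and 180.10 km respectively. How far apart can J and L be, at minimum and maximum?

43.08 ≤ JL ≤ 403.28 km

By the triangle inequality, |223.18 − 180.10| ≤ JL ≤ 223.18 + 180.10.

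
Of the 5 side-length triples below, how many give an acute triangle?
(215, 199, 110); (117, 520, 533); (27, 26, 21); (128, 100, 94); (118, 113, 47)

(215,199,110): 110²+199² = 51701 > 46225 = 215² → acute
(117,520,533): 117²+520² = 284089 = 533² → right
(27,26,21): 21²+26² = 1117 > 729 = 27² → acute
(128,100,94): 94²+100² = 18836 > 16384 = 128² → acute
(118,113,47): 47²+113² = 14978 > 13924 = 118² → acute
4 of the 5 are acute.

4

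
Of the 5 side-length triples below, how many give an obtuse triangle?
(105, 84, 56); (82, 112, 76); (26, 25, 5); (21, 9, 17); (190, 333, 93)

4

(105,84,56): 56²+84² = 10192 < 11025 = 105² → obtuse
(82,112,76): 76²+82² = 12500 < 12544 = 112² → obtuse
(26,25,5): 5²+25² = 650 < 676 = 26² → obtuse
(21,9,17): 9²+17² = 370 < 441 = 21² → obtuse
(190,333,93): 93+190 ≤ 333, not a triangle
4 of the 5 are obtuse.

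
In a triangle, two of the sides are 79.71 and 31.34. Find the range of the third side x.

By the triangle inequality, x must be less than 79.71 + 31.34 = 111.05 and greater than |79.71 − 31.34| = 48.37.

48.37 < x < 111.05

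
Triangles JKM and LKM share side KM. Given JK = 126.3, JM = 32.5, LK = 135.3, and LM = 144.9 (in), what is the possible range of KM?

From triangle JKM: |126.3 − 32.5| < KM < 126.3 + 32.5, i.e. 93.8 < KM < 158.8.
From triangle LKM: 9.6 < KM < 280.2.
Both must hold, so KM lies in the intersection.

93.8 < KM < 158.8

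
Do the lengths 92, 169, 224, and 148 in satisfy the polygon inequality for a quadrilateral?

Yes

A quadrilateral exists iff every side is shorter than the sum of the others — equivalently, the longest side is less than the sum of the rest.
Longest side 224 < 409 (sum of the remaining 3), so yes.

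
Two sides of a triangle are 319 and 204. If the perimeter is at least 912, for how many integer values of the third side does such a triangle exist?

Triangle inequality: 115 < x < 523. Perimeter ≥ 912 gives x ≥ 912 − 319 − 204 = 389.
So 389 ≤ x < 523; integers 389 through 522: 134 values.

134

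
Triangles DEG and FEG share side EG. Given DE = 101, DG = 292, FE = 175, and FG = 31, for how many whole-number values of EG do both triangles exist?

From triangle DEG: 191 < EG < 393.
From triangle FEG: 144 < EG < 206.
Intersection: 191 < EG < 206, so integers 192 through 205: 14 values.

14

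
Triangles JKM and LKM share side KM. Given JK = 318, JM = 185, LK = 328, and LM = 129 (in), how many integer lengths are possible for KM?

From triangle JKM: 133 < KM < 503.
From triangle LKM: 199 < KM < 457.
Intersection: 199 < KM < 457, so integers 200 through 456: 257 values.

257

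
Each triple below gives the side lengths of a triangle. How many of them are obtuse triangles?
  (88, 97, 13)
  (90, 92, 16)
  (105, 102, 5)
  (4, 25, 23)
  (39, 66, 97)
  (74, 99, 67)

5

(88,97,13): 13²+88² = 7913 < 9409 = 97² → obtuse
(90,92,16): 16²+90² = 8356 < 8464 = 92² → obtuse
(105,102,5): 5²+102² = 10429 < 11025 = 105² → obtuse
(4,25,23): 4²+23² = 545 < 625 = 25² → obtuse
(39,66,97): 39²+66² = 5877 < 9409 = 97² → obtuse
(74,99,67): 67²+74² = 9965 > 9801 = 99² → acute
5 of the 6 are obtuse.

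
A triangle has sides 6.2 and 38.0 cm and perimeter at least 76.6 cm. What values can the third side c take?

32.4 ≤ c < 44.2 cm

Triangle inequality alone gives 31.8 < c < 44.2.
The perimeter condition gives c ≥ 76.6 − 6.2 − 38.0 = 32.4.
Intersecting the two: 32.4 ≤ c < 44.2.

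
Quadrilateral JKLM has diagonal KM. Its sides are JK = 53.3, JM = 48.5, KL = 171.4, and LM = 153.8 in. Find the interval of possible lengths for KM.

From triangle JKM: |53.3 − 48.5| < KM < 53.3 + 48.5, i.e. 4.8 < KM < 101.8.
From triangle LKM: 17.6 < KM < 325.2.
Both must hold, so KM lies in the intersection.

17.6 < KM < 101.8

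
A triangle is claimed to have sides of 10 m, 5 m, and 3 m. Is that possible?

No

The longest side is 10, but the other two sum to only 8.
8 < 10, so the triangle inequality fails.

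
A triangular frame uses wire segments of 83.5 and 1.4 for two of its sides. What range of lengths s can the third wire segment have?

82.1 < s < 84.9

By the triangle inequality, s must be less than 83.5 + 1.4 = 84.9 and greater than |83.5 − 1.4| = 82.1.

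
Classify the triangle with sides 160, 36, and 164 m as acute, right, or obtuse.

Compare the square of the longest side to the sum of squares of the other two: 36² + 160² = 26896 = 164².

right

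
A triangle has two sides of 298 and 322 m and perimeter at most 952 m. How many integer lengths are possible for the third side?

Triangle inequality: 24 < x < 620. Perimeter ≤ 952 gives x ≤ 952 − 298 − 322 = 332.
So 24 < x ≤ 332; integers 25 through 332: 308 values.

308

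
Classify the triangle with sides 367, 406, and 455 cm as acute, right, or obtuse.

acute

Compare the square of the longest side to the sum of squares of the other two: 367² + 406² = 299525 > 207025 = 455².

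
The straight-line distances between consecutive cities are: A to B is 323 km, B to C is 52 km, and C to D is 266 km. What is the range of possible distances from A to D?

The maximum is all hops collinear in one direction: 323 + 52 + 266 = 641.
The longest hop is 323; the others sum to 318. Folding the others back against it leaves at least 323 − 318 = 5.

5 ≤ AD ≤ 641 km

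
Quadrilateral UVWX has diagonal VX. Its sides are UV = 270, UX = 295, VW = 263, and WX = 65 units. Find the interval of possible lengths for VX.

From triangle UVX: |270 − 295| < VX < 270 + 295, i.e. 25 < VX < 565.
From triangle WVX: 198 < VX < 328.
Both must hold, so VX lies in the intersection.

198 < VX < 328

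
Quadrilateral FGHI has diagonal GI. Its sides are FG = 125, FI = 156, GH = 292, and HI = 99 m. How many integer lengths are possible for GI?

87

From triangle FGI: 31 < GI < 281.
From triangle HGI: 193 < GI < 391.
Intersection: 193 < GI < 281, so integers 194 through 280: 87 values.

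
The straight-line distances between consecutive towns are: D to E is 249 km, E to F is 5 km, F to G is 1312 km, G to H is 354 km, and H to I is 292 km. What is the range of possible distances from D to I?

412 ≤ DI ≤ 2212 km

The maximum is all hops collinear in one direction: 249 + 5 + 1312 + 354 + 292 = 2212.
The longest hop is 1312; the others sum to 900. Folding the others back against it leaves at least 1312 − 900 = 412.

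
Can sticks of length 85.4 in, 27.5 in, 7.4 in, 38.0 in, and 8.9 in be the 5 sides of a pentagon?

No

For a pentagon, each side must be shorter than the sum of the others.
Here the longest side is 85.4, but the remaining 4 sides sum to only 81.8.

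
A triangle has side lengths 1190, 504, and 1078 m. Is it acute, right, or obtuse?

right

Compare the square of the longest side to the sum of squares of the other two: 504² + 1078² = 1416100 = 1190².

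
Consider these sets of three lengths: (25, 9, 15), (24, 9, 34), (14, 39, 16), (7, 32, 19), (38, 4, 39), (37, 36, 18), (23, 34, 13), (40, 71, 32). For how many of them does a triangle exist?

(9,15,25): 9+15 ≤ 25 → not valid
(9,24,34): 9+24 ≤ 34 → not valid
(14,16,39): 14+16 ≤ 39 → not valid
(7,19,32): 7+19 ≤ 32 → not valid
(4,38,39): 4+38 > 39 → valid
(18,36,37): 18+36 > 37 → valid
(13,23,34): 13+23 > 34 → valid
(32,40,71): 32+40 > 71 → valid
4 of the 8 triples form a triangle.

4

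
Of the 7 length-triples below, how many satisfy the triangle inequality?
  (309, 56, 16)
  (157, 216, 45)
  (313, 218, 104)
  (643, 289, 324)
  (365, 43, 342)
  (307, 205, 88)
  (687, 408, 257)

(16,56,309): 16+56 ≤ 309 → not valid
(45,157,216): 45+157 ≤ 216 → not valid
(104,218,313): 104+218 > 313 → valid
(289,324,643): 289+324 ≤ 643 → not valid
(43,342,365): 43+342 > 365 → valid
(88,205,307): 88+205 ≤ 307 → not valid
(257,408,687): 257+408 ≤ 687 → not valid
2 of the 7 triples form a triangle.

2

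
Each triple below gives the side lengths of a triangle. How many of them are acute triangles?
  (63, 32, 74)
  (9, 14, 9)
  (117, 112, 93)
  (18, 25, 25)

2

(63,32,74): 32²+63² = 4993 < 5476 = 74² → obtuse
(9,14,9): 9²+9² = 162 < 196 = 14² → obtuse
(117,112,93): 93²+112² = 21193 > 13689 = 117² → acute
(18,25,25): 18²+25² = 949 > 625 = 25² → acute
2 of the 4 are acute.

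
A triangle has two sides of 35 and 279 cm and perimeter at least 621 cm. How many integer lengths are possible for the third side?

7

Triangle inequality: 244 < x < 314. Perimeter ≥ 621 gives x ≥ 621 − 35 − 279 = 307.
So 307 ≤ x < 314; integers 307 through 313: 7 values.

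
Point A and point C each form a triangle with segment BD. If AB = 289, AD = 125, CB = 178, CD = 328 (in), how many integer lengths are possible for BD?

From triangle ABD: 164 < BD < 414.
From triangle CBD: 150 < BD < 506.
Intersection: 164 < BD < 414, so integers 165 through 413: 249 values.

249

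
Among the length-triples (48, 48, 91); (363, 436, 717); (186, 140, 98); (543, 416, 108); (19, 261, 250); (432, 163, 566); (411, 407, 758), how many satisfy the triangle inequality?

6

(48,48,91): 48+48 > 91 → valid
(363,436,717): 363+436 > 717 → valid
(98,140,186): 98+140 > 186 → valid
(108,416,543): 108+416 ≤ 543 → not valid
(19,250,261): 19+250 > 261 → valid
(163,432,566): 163+432 > 566 → valid
(407,411,758): 407+411 > 758 → valid
6 of the 7 triples form a triangle.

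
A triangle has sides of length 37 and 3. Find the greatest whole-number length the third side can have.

The third side must be strictly less than 37 + 3 = 40.
The largest integer below 40 is 39.

39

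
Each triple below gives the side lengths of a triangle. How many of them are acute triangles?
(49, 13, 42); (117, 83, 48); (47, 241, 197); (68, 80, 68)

1

(49,13,42): 13²+42² = 1933 < 2401 = 49² → obtuse
(117,83,48): 48²+83² = 9193 < 13689 = 117² → obtuse
(47,241,197): 47²+197² = 41018 < 58081 = 241² → obtuse
(68,80,68): 68²+68² = 9248 > 6400 = 80² → acute
1 of the 4 is acute.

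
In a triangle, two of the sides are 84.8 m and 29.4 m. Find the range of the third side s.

By the triangle inequality, s must be less than 84.8 + 29.4 = 114.2 and greater than |84.8 − 29.4| = 55.4.

55.4 < s < 114.2 (m)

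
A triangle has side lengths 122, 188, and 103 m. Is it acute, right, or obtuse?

obtuse

Compare the square of the longest side to the sum of squares of the other two: 103² + 122² = 25493 < 35344 = 188².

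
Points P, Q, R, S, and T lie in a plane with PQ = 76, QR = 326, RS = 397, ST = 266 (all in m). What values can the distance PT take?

0 ≤ PT ≤ 1065 m

The maximum is all hops collinear in one direction: 76 + 326 + 397 + 266 = 1065.
The longest hop is 397; the others sum to 668. Since 397 ≤ 668, the path can fold back on itself completely, so the minimum distance is 0.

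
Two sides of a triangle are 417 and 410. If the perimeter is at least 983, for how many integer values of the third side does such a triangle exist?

671

Triangle inequality: 7 < x < 827. Perimeter ≥ 983 gives x ≥ 983 − 417 − 410 = 156.
So 156 ≤ x < 827; integers 156 through 826: 671 values.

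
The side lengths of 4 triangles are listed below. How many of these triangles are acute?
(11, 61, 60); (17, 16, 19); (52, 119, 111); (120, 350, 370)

(11,61,60): 11²+60² = 3721 = 61² → right
(17,16,19): 16²+17² = 545 > 361 = 19² → acute
(52,119,111): 52²+111² = 15025 > 14161 = 119² → acute
(120,350,370): 120²+350² = 136900 = 370² → right
2 of the 4 are acute.

2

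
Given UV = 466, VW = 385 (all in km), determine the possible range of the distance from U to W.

By the triangle inequality, |466 − 385| ≤ UW ≤ 466 + 385.

81 ≤ UW ≤ 851 km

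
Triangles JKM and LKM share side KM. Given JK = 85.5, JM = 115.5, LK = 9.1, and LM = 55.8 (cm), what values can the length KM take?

From triangle JKM: |85.5 − 115.5| < KM < 85.5 + 115.5, i.e. 30.0 < KM < 201.0.
From triangle LKM: 46.7 < KM < 64.9.
Both must hold, so KM lies in the intersection.

46.7 < KM < 64.9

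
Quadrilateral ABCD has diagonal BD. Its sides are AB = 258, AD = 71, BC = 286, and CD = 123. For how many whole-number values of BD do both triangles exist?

From triangle ABD: 187 < BD < 329.
From triangle CBD: 163 < BD < 409.
Intersection: 187 < BD < 329, so integers 188 through 328: 141 values.

141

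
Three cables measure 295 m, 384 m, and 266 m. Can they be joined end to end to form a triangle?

Yes

The longest side is 384, and the other two sum to 561.
Since 561 > 384, the triangle inequality holds.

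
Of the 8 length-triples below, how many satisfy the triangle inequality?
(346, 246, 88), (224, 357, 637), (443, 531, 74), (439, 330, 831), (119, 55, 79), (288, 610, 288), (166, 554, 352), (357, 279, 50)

(88,246,346): 88+246 ≤ 346 → not valid
(224,357,637): 224+357 ≤ 637 → not valid
(74,443,531): 74+443 ≤ 531 → not valid
(330,439,831): 330+439 ≤ 831 → not valid
(55,79,119): 55+79 > 119 → valid
(288,288,610): 288+288 ≤ 610 → not valid
(166,352,554): 166+352 ≤ 554 → not valid
(50,279,357): 50+279 ≤ 357 → not valid
1 of the 8 triples forms a triangle.

1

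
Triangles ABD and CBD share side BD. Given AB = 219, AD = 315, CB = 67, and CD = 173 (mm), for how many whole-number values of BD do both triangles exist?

133

From triangle ABD: 96 < BD < 534.
From triangle CBD: 106 < BD < 240.
Intersection: 106 < BD < 240, so integers 107 through 239: 133 values.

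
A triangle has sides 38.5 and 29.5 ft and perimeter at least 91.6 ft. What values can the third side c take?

23.6 ≤ c < 68.0

Triangle inequality alone gives 9.0 < c < 68.0.
The perimeter condition gives c ≥ 91.6 − 38.5 − 29.5 = 23.6.
Intersecting the two: 23.6 ≤ c < 68.0.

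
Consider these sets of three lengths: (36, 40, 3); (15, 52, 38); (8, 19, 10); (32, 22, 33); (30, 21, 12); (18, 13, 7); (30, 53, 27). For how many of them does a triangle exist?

5

(3,36,40): 3+36 ≤ 40 → not valid
(15,38,52): 15+38 > 52 → valid
(8,10,19): 8+10 ≤ 19 → not valid
(22,32,33): 22+32 > 33 → valid
(12,21,30): 12+21 > 30 → valid
(7,13,18): 7+13 > 18 → valid
(27,30,53): 27+30 > 53 → valid
5 of the 7 triples form a triangle.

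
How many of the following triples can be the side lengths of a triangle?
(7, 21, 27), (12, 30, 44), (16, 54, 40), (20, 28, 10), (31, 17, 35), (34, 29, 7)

5

(7,21,27): 7+21 > 27 → valid
(12,30,44): 12+30 ≤ 44 → not valid
(16,40,54): 16+40 > 54 → valid
(10,20,28): 10+20 > 28 → valid
(17,31,35): 17+31 > 35 → valid
(7,29,34): 7+29 > 34 → valid
5 of the 6 triples form a triangle.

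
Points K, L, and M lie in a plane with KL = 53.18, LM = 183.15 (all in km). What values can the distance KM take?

129.97 ≤ KM ≤ 236.33 km

By the triangle inequality, |53.18 − 183.15| ≤ KM ≤ 53.18 + 183.15.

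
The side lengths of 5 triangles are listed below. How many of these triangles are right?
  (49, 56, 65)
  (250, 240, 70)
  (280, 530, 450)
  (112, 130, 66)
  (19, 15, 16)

(49,56,65): 49²+56² = 5537 > 4225 = 65² → acute
(250,240,70): 70²+240² = 62500 = 250² → right
(280,530,450): 280²+450² = 280900 = 530² → right
(112,130,66): 66²+112² = 16900 = 130² → right
(19,15,16): 15²+16² = 481 > 361 = 19² → acute
3 of the 5 are right.

3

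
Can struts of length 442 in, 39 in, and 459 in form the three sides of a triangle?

Yes

The longest side is 459, and the other two sum to 481.
Since 481 > 459, the triangle inequality holds.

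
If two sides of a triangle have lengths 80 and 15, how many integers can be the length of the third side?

29

The third side lies in the open interval (65, 95).
Integers from 66 to 94 inclusive: 94 − 66 + 1 = 29.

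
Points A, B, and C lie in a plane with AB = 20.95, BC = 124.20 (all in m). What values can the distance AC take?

By the triangle inequality, |20.95 − 124.20| ≤ AC ≤ 20.95 + 124.20.

103.25 ≤ AC ≤ 145.15 m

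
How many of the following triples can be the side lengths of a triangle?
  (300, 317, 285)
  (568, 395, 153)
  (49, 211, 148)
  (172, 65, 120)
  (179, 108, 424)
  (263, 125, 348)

3

(285,300,317): 285+300 > 317 → valid
(153,395,568): 153+395 ≤ 568 → not valid
(49,148,211): 49+148 ≤ 211 → not valid
(65,120,172): 65+120 > 172 → valid
(108,179,424): 108+179 ≤ 424 → not valid
(125,263,348): 125+263 > 348 → valid
3 of the 6 triples form a triangle.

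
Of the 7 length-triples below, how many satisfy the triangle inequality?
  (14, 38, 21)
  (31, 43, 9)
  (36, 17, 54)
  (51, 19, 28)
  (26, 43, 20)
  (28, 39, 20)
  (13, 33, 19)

2

(14,21,38): 14+21 ≤ 38 → not valid
(9,31,43): 9+31 ≤ 43 → not valid
(17,36,54): 17+36 ≤ 54 → not valid
(19,28,51): 19+28 ≤ 51 → not valid
(20,26,43): 20+26 > 43 → valid
(20,28,39): 20+28 > 39 → valid
(13,19,33): 13+19 ≤ 33 → not valid
2 of the 7 triples form a triangle.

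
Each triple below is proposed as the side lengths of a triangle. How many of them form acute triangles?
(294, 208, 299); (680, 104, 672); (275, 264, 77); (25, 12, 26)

2

(294,208,299): 208²+294² = 129700 > 89401 = 299² → acute
(680,104,672): 104²+672² = 462400 = 680² → right
(275,264,77): 77²+264² = 75625 = 275² → right
(25,12,26): 12²+25² = 769 > 676 = 26² → acute
2 of the 4 are acute.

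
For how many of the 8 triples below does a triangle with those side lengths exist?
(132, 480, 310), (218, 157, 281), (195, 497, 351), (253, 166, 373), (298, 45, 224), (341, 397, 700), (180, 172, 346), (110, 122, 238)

5

(132,310,480): 132+310 ≤ 480 → not valid
(157,218,281): 157+218 > 281 → valid
(195,351,497): 195+351 > 497 → valid
(166,253,373): 166+253 > 373 → valid
(45,224,298): 45+224 ≤ 298 → not valid
(341,397,700): 341+397 > 700 → valid
(172,180,346): 172+180 > 346 → valid
(110,122,238): 110+122 ≤ 238 → not valid
5 of the 8 triples form a triangle.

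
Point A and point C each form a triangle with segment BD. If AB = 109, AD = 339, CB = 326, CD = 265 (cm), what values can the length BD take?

230 < BD < 448

From triangle ABD: |109 − 339| < BD < 109 + 339, i.e. 230 < BD < 448.
From triangle CBD: 61 < BD < 591.
Both must hold, so BD lies in the intersection.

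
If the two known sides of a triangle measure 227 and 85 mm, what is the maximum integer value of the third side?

311

The third side must be strictly less than 227 + 85 = 312.
The largest integer below 312 is 311.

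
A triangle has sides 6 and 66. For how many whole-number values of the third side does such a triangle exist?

The third side lies in the open interval (60, 72).
Integers from 61 to 71 inclusive: 71 − 61 + 1 = 11.

11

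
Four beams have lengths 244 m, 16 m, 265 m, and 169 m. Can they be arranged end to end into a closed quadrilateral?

Yes

A quadrilateral exists iff every side is shorter than the sum of the others — equivalently, the longest side is less than the sum of the rest.
Longest side 265 < 429 (sum of the remaining 3), so yes.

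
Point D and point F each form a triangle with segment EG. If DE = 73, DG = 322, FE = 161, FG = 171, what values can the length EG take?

249 < EG < 332

From triangle DEG: |73 − 322| < EG < 73 + 322, i.e. 249 < EG < 395.
From triangle FEG: 10 < EG < 332.
Both must hold, so EG lies in the intersection.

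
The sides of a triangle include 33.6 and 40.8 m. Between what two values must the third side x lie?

7.2 < x < 74.4 (m)

By the triangle inequality, x must be less than 33.6 + 40.8 = 74.4 and greater than |33.6 − 40.8| = 7.2.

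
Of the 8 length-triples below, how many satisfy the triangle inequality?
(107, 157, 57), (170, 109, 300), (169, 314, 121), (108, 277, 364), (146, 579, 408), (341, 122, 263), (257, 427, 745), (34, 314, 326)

(57,107,157): 57+107 > 157 → valid
(109,170,300): 109+170 ≤ 300 → not valid
(121,169,314): 121+169 ≤ 314 → not valid
(108,277,364): 108+277 > 364 → valid
(146,408,579): 146+408 ≤ 579 → not valid
(122,263,341): 122+263 > 341 → valid
(257,427,745): 257+427 ≤ 745 → not valid
(34,314,326): 34+314 > 326 → valid
4 of the 8 triples form a triangle.

4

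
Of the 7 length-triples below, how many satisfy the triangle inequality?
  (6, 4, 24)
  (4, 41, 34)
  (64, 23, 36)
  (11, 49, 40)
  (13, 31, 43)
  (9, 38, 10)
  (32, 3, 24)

2

(4,6,24): 4+6 ≤ 24 → not valid
(4,34,41): 4+34 ≤ 41 → not valid
(23,36,64): 23+36 ≤ 64 → not valid
(11,40,49): 11+40 > 49 → valid
(13,31,43): 13+31 > 43 → valid
(9,10,38): 9+10 ≤ 38 → not valid
(3,24,32): 3+24 ≤ 32 → not valid
2 of the 7 triples form a triangle.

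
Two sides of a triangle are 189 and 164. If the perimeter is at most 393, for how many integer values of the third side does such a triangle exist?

Triangle inequality: 25 < x < 353. Perimeter ≤ 393 gives x ≤ 393 − 189 − 164 = 40.
So 25 < x ≤ 40; integers 26 through 40: 15 values.

15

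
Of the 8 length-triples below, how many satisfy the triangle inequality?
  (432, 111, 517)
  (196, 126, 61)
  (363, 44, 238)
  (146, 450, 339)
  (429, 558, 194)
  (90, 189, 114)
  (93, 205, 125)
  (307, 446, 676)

6

(111,432,517): 111+432 > 517 → valid
(61,126,196): 61+126 ≤ 196 → not valid
(44,238,363): 44+238 ≤ 363 → not valid
(146,339,450): 146+339 > 450 → valid
(194,429,558): 194+429 > 558 → valid
(90,114,189): 90+114 > 189 → valid
(93,125,205): 93+125 > 205 → valid
(307,446,676): 307+446 > 676 → valid
6 of the 8 triples form a triangle.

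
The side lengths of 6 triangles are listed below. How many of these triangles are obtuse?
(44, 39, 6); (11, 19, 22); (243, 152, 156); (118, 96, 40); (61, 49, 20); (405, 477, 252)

5

(44,39,6): 6²+39² = 1557 < 1936 = 44² → obtuse
(11,19,22): 11²+19² = 482 < 484 = 22² → obtuse
(243,152,156): 152²+156² = 47440 < 59049 = 243² → obtuse
(118,96,40): 40²+96² = 10816 < 13924 = 118² → obtuse
(61,49,20): 20²+49² = 2801 < 3721 = 61² → obtuse
(405,477,252): 252²+405² = 227529 = 477² → right
5 of the 6 are obtuse.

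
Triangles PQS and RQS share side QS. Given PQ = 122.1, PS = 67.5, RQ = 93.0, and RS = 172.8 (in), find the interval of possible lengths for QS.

79.8 < QS < 189.6

From triangle PQS: |122.1 − 67.5| < QS < 122.1 + 67.5, i.e. 54.6 < QS < 189.6.
From triangle RQS: 79.8 < QS < 265.8.
Both must hold, so QS lies in the intersection.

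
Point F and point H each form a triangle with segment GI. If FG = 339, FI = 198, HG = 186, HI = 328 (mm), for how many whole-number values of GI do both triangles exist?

371

From triangle FGI: 141 < GI < 537.
From triangle HGI: 142 < GI < 514.
Intersection: 142 < GI < 514, so integers 143 through 513: 371 values.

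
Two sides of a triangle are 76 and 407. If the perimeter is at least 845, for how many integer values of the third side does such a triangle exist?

Triangle inequality: 331 < x < 483. Perimeter ≥ 845 gives x ≥ 845 − 76 − 407 = 362.
So 362 ≤ x < 483; integers 362 through 482: 121 values.

121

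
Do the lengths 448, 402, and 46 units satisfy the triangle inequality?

The two shorter sides sum to 448, exactly equal to the longest side 448.
That gives only a degenerate (flat) triangle — the inequality must be strict.

No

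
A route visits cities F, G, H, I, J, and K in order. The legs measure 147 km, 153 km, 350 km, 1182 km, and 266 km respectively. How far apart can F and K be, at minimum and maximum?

266 ≤ FK ≤ 2098 km

The maximum is all hops collinear in one direction: 147 + 153 + 350 + 1182 + 266 = 2098.
The longest hop is 1182; the others sum to 916. Folding the others back against it leaves at least 1182 − 916 = 266.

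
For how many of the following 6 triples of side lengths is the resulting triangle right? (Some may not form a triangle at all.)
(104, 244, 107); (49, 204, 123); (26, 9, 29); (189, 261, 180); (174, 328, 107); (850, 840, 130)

(104,244,107): 104+107 ≤ 244, not a triangle
(49,204,123): 49+123 ≤ 204, not a triangle
(26,9,29): 9²+26² = 757 < 841 = 29² → obtuse
(189,261,180): 180²+189² = 68121 = 261² → right
(174,328,107): 107+174 ≤ 328, not a triangle
(850,840,130): 130²+840² = 722500 = 850² → right
2 of the 6 are right.

2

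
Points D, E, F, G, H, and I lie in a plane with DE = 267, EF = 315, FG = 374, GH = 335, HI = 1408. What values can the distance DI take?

117 ≤ DI ≤ 2699

The maximum is all hops collinear in one direction: 267 + 315 + 374 + 335 + 1408 = 2699.
The longest hop is 1408; the others sum to 1291. Folding the others back against it leaves at least 1408 − 1291 = 117.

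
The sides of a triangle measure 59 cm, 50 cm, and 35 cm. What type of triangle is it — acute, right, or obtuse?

acute

Compare the square of the longest side to the sum of squares of the other two: 35² + 50² = 3725 > 3481 = 59².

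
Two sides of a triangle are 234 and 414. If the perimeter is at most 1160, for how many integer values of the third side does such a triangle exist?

332

Triangle inequality: 180 < x < 648. Perimeter ≤ 1160 gives x ≤ 1160 − 234 − 414 = 512.
So 180 < x ≤ 512; integers 181 through 512: 332 values.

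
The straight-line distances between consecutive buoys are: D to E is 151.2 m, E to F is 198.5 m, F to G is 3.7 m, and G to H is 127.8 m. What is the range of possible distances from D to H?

The maximum is all hops collinear in one direction: 151.2 + 198.5 + 3.7 + 127.8 = 481.2.
The longest hop is 198.5; the others sum to 282.7. Since 198.5 ≤ 282.7, the path can fold back on itself completely, so the minimum distance is 0.

0 ≤ DH ≤ 481.2 m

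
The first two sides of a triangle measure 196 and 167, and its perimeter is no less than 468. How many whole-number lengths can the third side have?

Triangle inequality: 29 < x < 363. Perimeter ≥ 468 gives x ≥ 468 − 196 − 167 = 105.
So 105 ≤ x < 363; integers 105 through 362: 258 values.

258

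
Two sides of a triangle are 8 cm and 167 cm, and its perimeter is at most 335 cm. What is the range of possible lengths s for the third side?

159 < s ≤ 160 cm

Triangle inequality alone gives 159 < s < 175.
The perimeter condition gives s ≤ 335 − 8 − 167 = 160.
Intersecting the two: 159 < s ≤ 160.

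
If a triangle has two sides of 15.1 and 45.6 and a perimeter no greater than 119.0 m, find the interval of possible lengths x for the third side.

Triangle inequality alone gives 30.5 < x < 60.7.
The perimeter condition gives x ≤ 119.0 − 15.1 − 45.6 = 58.3.
Intersecting the two: 30.5 < x ≤ 58.3.

30.5 < x ≤ 58.3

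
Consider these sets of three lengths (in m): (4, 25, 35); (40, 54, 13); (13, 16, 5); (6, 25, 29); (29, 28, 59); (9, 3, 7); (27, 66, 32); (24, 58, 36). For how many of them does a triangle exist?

4

(4,25,35): 4+25 ≤ 35 → not valid
(13,40,54): 13+40 ≤ 54 → not valid
(5,13,16): 5+13 > 16 → valid
(6,25,29): 6+25 > 29 → valid
(28,29,59): 28+29 ≤ 59 → not valid
(3,7,9): 3+7 > 9 → valid
(27,32,66): 27+32 ≤ 66 → not valid
(24,36,58): 24+36 > 58 → valid
4 of the 8 triples form a triangle.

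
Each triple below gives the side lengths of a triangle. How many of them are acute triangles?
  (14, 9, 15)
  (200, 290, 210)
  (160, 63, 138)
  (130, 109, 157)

(14,9,15): 9²+14² = 277 > 225 = 15² → acute
(200,290,210): 200²+210² = 84100 = 290² → right
(160,63,138): 63²+138² = 23013 < 25600 = 160² → obtuse
(130,109,157): 109²+130² = 28781 > 24649 = 157² → acute
2 of the 4 are acute.

2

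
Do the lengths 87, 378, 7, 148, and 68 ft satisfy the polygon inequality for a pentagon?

For a pentagon, each side must be shorter than the sum of the others.
Here the longest side is 378, but the remaining 4 sides sum to only 310.

No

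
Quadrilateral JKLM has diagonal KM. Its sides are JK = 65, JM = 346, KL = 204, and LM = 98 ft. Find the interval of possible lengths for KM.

281 < KM < 302

From triangle JKM: |65 − 346| < KM < 65 + 346, i.e. 281 < KM < 411.
From triangle LKM: 106 < KM < 302.
Both must hold, so KM lies in the intersection.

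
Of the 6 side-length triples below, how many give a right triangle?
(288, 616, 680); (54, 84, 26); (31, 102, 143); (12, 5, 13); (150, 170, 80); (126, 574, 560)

4

(288,616,680): 288²+616² = 462400 = 680² → right
(54,84,26): 26+54 ≤ 84, not a triangle
(31,102,143): 31+102 ≤ 143, not a triangle
(12,5,13): 5²+12² = 169 = 13² → right
(150,170,80): 80²+150² = 28900 = 170² → right
(126,574,560): 126²+560² = 329476 = 574² → right
4 of the 6 are right.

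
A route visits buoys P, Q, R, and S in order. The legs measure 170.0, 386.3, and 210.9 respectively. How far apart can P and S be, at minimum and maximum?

5.4 ≤ PS ≤ 767.2

The maximum is all hops collinear in one direction: 170.0 + 386.3 + 210.9 = 767.2.
The longest hop is 386.3; the others sum to 380.9. Folding the others back against it leaves at least 386.3 − 380.9 = 5.4.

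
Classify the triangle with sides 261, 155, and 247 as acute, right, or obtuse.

acute

Compare the square of the longest side to the sum of squares of the other two: 155² + 247² = 85034 > 68121 = 261².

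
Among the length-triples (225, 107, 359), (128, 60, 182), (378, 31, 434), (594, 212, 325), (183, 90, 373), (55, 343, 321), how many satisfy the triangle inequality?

2

(107,225,359): 107+225 ≤ 359 → not valid
(60,128,182): 60+128 > 182 → valid
(31,378,434): 31+378 ≤ 434 → not valid
(212,325,594): 212+325 ≤ 594 → not valid
(90,183,373): 90+183 ≤ 373 → not valid
(55,321,343): 55+321 > 343 → valid
2 of the 6 triples form a triangle.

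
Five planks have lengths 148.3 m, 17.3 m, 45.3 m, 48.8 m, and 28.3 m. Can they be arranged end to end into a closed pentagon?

For a pentagon, each side must be shorter than the sum of the others.
Here the longest side is 148.3, but the remaining 4 sides sum to only 139.7.

No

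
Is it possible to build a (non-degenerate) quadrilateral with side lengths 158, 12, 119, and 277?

A quadrilateral exists iff every side is shorter than the sum of the others — equivalently, the longest side is less than the sum of the rest.
Longest side 277 < 289 (sum of the remaining 3), so yes.

Yes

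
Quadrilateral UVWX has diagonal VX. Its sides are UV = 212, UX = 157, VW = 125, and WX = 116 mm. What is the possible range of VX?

From triangle UVX: |212 − 157| < VX < 212 + 157, i.e. 55 < VX < 369.
From triangle WVX: 9 < VX < 241.
Both must hold, so VX lies in the intersection.

55 < VX < 241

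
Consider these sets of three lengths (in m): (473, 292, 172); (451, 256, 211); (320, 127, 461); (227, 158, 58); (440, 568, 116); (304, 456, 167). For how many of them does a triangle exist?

(172,292,473): 172+292 ≤ 473 → not valid
(211,256,451): 211+256 > 451 → valid
(127,320,461): 127+320 ≤ 461 → not valid
(58,158,227): 58+158 ≤ 227 → not valid
(116,440,568): 116+440 ≤ 568 → not valid
(167,304,456): 167+304 > 456 → valid
2 of the 6 triples form a triangle.

2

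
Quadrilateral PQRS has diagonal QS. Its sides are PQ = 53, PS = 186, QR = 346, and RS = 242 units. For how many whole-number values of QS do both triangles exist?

105

From triangle PQS: 133 < QS < 239.
From triangle RQS: 104 < QS < 588.
Intersection: 133 < QS < 239, so integers 134 through 238: 105 values.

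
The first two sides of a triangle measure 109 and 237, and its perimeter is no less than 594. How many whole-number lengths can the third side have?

98

Triangle inequality: 128 < x < 346. Perimeter ≥ 594 gives x ≥ 594 − 109 − 237 = 248.
So 248 ≤ x < 346; integers 248 through 345: 98 values.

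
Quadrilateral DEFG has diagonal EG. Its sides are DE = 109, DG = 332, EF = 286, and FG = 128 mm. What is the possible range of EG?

From triangle DEG: |109 − 332| < EG < 109 + 332, i.e. 223 < EG < 441.
From triangle FEG: 158 < EG < 414.
Both must hold, so EG lies in the intersection.

223 < EG < 414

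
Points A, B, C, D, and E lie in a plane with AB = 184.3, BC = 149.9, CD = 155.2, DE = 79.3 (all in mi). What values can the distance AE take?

The maximum is all hops collinear in one direction: 184.3 + 149.9 + 155.2 + 79.3 = 568.7.
The longest hop is 184.3; the others sum to 384.4. Since 184.3 ≤ 384.4, the path can fold back on itself completely, so the minimum distance is 0.

0 ≤ AE ≤ 568.7 mi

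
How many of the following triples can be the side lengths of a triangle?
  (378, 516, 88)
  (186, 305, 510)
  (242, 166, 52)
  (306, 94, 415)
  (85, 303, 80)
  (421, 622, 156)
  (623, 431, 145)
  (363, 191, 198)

(88,378,516): 88+378 ≤ 516 → not valid
(186,305,510): 186+305 ≤ 510 → not valid
(52,166,242): 52+166 ≤ 242 → not valid
(94,306,415): 94+306 ≤ 415 → not valid
(80,85,303): 80+85 ≤ 303 → not valid
(156,421,622): 156+421 ≤ 622 → not valid
(145,431,623): 145+431 ≤ 623 → not valid
(191,198,363): 191+198 > 363 → valid
1 of the 8 triples forms a triangle.

1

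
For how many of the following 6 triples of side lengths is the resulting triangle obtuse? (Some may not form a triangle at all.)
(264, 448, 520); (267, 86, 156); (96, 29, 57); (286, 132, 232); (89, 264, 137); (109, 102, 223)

1

(264,448,520): 264²+448² = 270400 = 520² → right
(267,86,156): 86+156 ≤ 267, not a triangle
(96,29,57): 29+57 ≤ 96, not a triangle
(286,132,232): 132²+232² = 71248 < 81796 = 286² → obtuse
(89,264,137): 89+137 ≤ 264, not a triangle
(109,102,223): 102+109 ≤ 223, not a triangle
1 of the 6 is obtuse.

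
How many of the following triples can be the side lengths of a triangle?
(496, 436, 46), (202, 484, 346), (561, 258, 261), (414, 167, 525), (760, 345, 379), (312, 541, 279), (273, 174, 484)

3

(46,436,496): 46+436 ≤ 496 → not valid
(202,346,484): 202+346 > 484 → valid
(258,261,561): 258+261 ≤ 561 → not valid
(167,414,525): 167+414 > 525 → valid
(345,379,760): 345+379 ≤ 760 → not valid
(279,312,541): 279+312 > 541 → valid
(174,273,484): 174+273 ≤ 484 → not valid
3 of the 7 triples form a triangle.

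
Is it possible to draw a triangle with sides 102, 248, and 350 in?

The two shorter sides sum to 350, exactly equal to the longest side 350.
That gives only a degenerate (flat) triangle — the inequality must be strict.

No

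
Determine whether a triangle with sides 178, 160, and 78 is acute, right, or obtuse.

Compare the square of the longest side to the sum of squares of the other two: 78² + 160² = 31684 = 178².

right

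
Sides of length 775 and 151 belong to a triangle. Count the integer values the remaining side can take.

The third side lies in the open interval (624, 926).
Integers from 625 to 925 inclusive: 925 − 625 + 1 = 301.

301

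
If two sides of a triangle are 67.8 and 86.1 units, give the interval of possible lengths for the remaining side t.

By the triangle inequality, t must be less than 67.8 + 86.1 = 153.9 and greater than |67.8 − 86.1| = 18.3.

18.3 < t < 153.9 (units)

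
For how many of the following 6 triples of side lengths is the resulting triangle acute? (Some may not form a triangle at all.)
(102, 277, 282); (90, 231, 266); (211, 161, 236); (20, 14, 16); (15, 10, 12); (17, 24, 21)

5

(102,277,282): 102²+277² = 87133 > 79524 = 282² → acute
(90,231,266): 90²+231² = 61461 < 70756 = 266² → obtuse
(211,161,236): 161²+211² = 70442 > 55696 = 236² → acute
(20,14,16): 14²+16² = 452 > 400 = 20² → acute
(15,10,12): 10²+12² = 244 > 225 = 15² → acute
(17,24,21): 17²+21² = 730 > 576 = 24² → acute
5 of the 6 are acute.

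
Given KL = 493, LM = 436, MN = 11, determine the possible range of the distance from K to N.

46 ≤ KN ≤ 940

The maximum is all hops collinear in one direction: 493 + 436 + 11 = 940.
The longest hop is 493; the others sum to 447. Folding the others back against it leaves at least 493 − 447 = 46.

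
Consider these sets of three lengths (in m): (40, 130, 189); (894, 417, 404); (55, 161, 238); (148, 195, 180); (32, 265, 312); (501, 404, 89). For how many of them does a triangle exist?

(40,130,189): 40+130 ≤ 189 → not valid
(404,417,894): 404+417 ≤ 894 → not valid
(55,161,238): 55+161 ≤ 238 → not valid
(148,180,195): 148+180 > 195 → valid
(32,265,312): 32+265 ≤ 312 → not valid
(89,404,501): 89+404 ≤ 501 → not valid
1 of the 6 triples forms a triangle.

1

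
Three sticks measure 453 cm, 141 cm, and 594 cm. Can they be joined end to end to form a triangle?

No

The two shorter sides sum to 594, exactly equal to the longest side 594.
That gives only a degenerate (flat) triangle — the inequality must be strict.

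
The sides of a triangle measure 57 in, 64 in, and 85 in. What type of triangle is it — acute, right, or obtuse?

acute

Compare the square of the longest side to the sum of squares of the other two: 57² + 64² = 7345 > 7225 = 85².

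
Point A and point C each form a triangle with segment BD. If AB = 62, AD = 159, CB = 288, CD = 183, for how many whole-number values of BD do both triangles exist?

115

From triangle ABD: 97 < BD < 221.
From triangle CBD: 105 < BD < 471.
Intersection: 105 < BD < 221, so integers 106 through 220: 115 values.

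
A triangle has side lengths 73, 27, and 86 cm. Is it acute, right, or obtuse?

Compare the square of the longest side to the sum of squares of the other two: 27² + 73² = 6058 < 7396 = 86².

obtuse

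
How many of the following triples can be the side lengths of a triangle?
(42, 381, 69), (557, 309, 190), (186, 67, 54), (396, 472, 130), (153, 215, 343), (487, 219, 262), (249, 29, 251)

3

(42,69,381): 42+69 ≤ 381 → not valid
(190,309,557): 190+309 ≤ 557 → not valid
(54,67,186): 54+67 ≤ 186 → not valid
(130,396,472): 130+396 > 472 → valid
(153,215,343): 153+215 > 343 → valid
(219,262,487): 219+262 ≤ 487 → not valid
(29,249,251): 29+249 > 251 → valid
3 of the 7 triples form a triangle.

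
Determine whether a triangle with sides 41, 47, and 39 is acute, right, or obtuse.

Compare the square of the longest side to the sum of squares of the other two: 39² + 41² = 3202 > 2209 = 47².

acute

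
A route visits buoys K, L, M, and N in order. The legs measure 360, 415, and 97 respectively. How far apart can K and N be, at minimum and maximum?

The maximum is all hops collinear in one direction: 360 + 415 + 97 = 872.
The longest hop is 415; the others sum to 457. Since 415 ≤ 457, the path can fold back on itself completely, so the minimum distance is 0.

0 ≤ KN ≤ 872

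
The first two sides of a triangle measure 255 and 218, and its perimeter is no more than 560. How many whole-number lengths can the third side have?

50

Triangle inequality: 37 < x < 473. Perimeter ≤ 560 gives x ≤ 560 − 255 − 218 = 87.
So 37 < x ≤ 87; integers 38 through 87: 50 values.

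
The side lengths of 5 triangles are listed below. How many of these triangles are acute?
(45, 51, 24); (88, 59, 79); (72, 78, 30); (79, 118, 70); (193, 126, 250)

1

(45,51,24): 24²+45² = 2601 = 51² → right
(88,59,79): 59²+79² = 9722 > 7744 = 88² → acute
(72,78,30): 30²+72² = 6084 = 78² → right
(79,118,70): 70²+79² = 11141 < 13924 = 118² → obtuse
(193,126,250): 126²+193² = 53125 < 62500 = 250² → obtuse
1 of the 5 is acute.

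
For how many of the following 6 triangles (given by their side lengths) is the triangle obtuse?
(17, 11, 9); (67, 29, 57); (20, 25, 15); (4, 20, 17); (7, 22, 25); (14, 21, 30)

(17,11,9): 9²+11² = 202 < 289 = 17² → obtuse
(67,29,57): 29²+57² = 4090 < 4489 = 67² → obtuse
(20,25,15): 15²+20² = 625 = 25² → right
(4,20,17): 4²+17² = 305 < 400 = 20² → obtuse
(7,22,25): 7²+22² = 533 < 625 = 25² → obtuse
(14,21,30): 14²+21² = 637 < 900 = 30² → obtuse
5 of the 6 are obtuse.

5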